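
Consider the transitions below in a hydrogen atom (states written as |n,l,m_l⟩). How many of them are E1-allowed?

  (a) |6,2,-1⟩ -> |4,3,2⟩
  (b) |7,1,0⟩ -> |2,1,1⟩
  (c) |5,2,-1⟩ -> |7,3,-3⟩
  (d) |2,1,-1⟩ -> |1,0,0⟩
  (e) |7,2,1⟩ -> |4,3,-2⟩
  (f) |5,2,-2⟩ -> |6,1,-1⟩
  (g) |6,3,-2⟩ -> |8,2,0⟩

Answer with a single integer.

2

(a) forbidden — Δm_l = +3 (E1 requires Δm_l = 0, ±1)
(b) forbidden — Δl = +0 (E1 requires Δl = ±1)
(c) forbidden — Δm_l = -2 (E1 requires Δm_l = 0, ±1)
(d) allowed
(e) forbidden — Δm_l = -3 (E1 requires Δm_l = 0, ±1)
(f) allowed
(g) forbidden — Δm_l = +2 (E1 requires Δm_l = 0, ±1)
Total allowed: 2 of 7.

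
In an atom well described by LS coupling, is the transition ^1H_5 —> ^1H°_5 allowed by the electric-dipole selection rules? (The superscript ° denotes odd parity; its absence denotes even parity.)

allowed

Reading off the term symbols: S 0→0, L 5→5, J 5→5, parity even→odd.
ΔS = 0: S: 0 → 0 — passes.
ΔJ = 0, ±1 (not J=0↔0): J: 5 → 5, ΔJ = +0 — passes.
ΔL = 0, ±1 (not L=0↔0): L: 5 → 5, ΔL = +0 — passes.
Parity must change: even → odd — passes.
All four E1 rules are satisfied.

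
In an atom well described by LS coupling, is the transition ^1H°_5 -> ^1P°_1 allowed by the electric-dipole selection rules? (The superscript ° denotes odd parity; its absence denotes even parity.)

Parity must change: odd → odd — violated.
ΔS = 0: S: 0 → 0 — satisfied.
ΔL = 0, ±1 (not L=0↔0): L: 5 → 1, ΔL = -4 — violated.
ΔJ = 0, ±1 (not J=0↔0): J: 5 → 1, ΔJ = -4 — violated.
Rule(s) violated: parity, ΔL, ΔJ.

forbidden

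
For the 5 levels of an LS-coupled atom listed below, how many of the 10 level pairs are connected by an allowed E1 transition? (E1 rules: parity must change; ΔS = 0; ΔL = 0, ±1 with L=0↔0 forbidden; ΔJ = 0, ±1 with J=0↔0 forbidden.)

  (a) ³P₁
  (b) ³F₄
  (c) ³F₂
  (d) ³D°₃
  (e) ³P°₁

(a)–(b): forbidden (parity, ΔL, ΔJ).
(a)–(c): forbidden (parity, ΔL).
(a)–(d): forbidden (ΔJ).
(a)–(e): allowed.
(b)–(c): forbidden (parity, ΔJ).
(b)–(d): allowed.
(b)–(e): forbidden (ΔL, ΔJ).
(c)–(d): allowed.
(c)–(e): forbidden (ΔL).
(d)–(e): forbidden (parity, ΔJ).
Allowed pairs: 3 of 10.

3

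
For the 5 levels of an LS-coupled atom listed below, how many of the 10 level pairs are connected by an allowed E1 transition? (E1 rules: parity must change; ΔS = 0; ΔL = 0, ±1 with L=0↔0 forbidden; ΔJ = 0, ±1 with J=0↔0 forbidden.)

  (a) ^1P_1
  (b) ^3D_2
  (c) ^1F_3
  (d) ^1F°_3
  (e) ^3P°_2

(a)–(b): forbidden (parity, ΔS).
(a)–(c): forbidden (parity, ΔL, ΔJ).
(a)–(d): forbidden (ΔL, ΔJ).
(a)–(e): forbidden (ΔS).
(b)–(c): forbidden (parity, ΔS).
(b)–(d): forbidden (ΔS).
(b)–(e): allowed.
(c)–(d): allowed.
(c)–(e): forbidden (ΔS, ΔL).
(d)–(e): forbidden (parity, ΔS, ΔL).
Allowed pairs: 2 of 10.

2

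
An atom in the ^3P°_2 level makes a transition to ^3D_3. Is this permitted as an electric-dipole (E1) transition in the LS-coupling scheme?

Reading off the term symbols: S 1→1, L 1→2, J 2→3, parity odd→even.
Parity must change: odd → even — ✓.
ΔL = 0, ±1 (not L=0↔0): L: 1 → 2, ΔL = +1 — ✓.
ΔJ = 0, ±1 (not J=0↔0): J: 2 → 3, ΔJ = +1 — ✓.
ΔS = 0: S: 1 → 1 — ✓.
All four E1 rules are satisfied.

allowed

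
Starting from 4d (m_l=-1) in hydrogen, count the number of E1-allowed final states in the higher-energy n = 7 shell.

E1 requires Δl = ±1, so l_f ∈ {1, 3}; with 0 ≤ l_f ≤ n_f−1 = 6, the allowed l_f values are {1, 3}.
For l_f = 1: m_f ∈ {m_i−1, m_i, m_i+1} ∩ [−1, 1] = {-1, 0} → 2 states.
For l_f = 3: m_f ∈ {m_i−1, m_i, m_i+1} ∩ [−3, 3] = {-2, -1, 0} → 3 states.
Total: 5.

5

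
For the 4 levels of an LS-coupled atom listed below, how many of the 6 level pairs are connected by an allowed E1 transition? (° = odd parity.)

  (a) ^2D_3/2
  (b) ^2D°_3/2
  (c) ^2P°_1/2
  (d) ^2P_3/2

(a)–(b): allowed.
(a)–(c): allowed.
(a)–(d): forbidden (parity).
(b)–(c): forbidden (parity).
(b)–(d): allowed.
(c)–(d): allowed.
Allowed pairs: 4 of 6.

4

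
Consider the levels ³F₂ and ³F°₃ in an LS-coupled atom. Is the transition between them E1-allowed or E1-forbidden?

allowed

ΔL = 0, ±1 (not L=0↔0): L: 3 → 3, ΔL = +0 — passes.
Parity must change: even → odd — passes.
ΔJ = 0, ±1 (not J=0↔0): J: 2 → 3, ΔJ = +1 — passes.
ΔS = 0: S: 1 → 1 — passes.
All four E1 rules are satisfied.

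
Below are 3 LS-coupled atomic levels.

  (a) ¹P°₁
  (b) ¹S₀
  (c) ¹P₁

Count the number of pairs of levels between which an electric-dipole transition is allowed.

2

(a)–(b): allowed.
(a)–(c): allowed.
(b)–(c): forbidden (parity).
Allowed pairs: 2 of 3.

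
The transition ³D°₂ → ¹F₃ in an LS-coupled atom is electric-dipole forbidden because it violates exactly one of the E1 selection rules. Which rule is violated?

the ΔS = 0 rule

Reading off the term symbols: S 1→0, L 2→3, J 2→3, parity odd→even.
Parity must change: odd → even — ✓.
ΔS = 0: S: 1 → 0 — ✗.
ΔL = 0, ±1 (not L=0↔0): L: 2 → 3, ΔL = +1 — ✓.
ΔJ = 0, ±1 (not J=0↔0): J: 2 → 3, ΔJ = +1 — ✓.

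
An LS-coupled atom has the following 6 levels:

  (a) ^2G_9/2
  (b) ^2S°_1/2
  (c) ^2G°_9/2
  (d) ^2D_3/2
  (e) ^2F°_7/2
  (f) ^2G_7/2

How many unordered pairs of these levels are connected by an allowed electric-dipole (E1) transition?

(a)–(b): forbidden (ΔL, ΔJ).
(a)–(c): allowed.
(a)–(d): forbidden (parity, ΔL, ΔJ).
(a)–(e): allowed.
(a)–(f): forbidden (parity).
(b)–(c): forbidden (parity, ΔL, ΔJ).
(b)–(d): forbidden (ΔL).
(b)–(e): forbidden (parity, ΔL, ΔJ).
(b)–(f): forbidden (ΔL, ΔJ).
(c)–(d): forbidden (ΔL, ΔJ).
(c)–(e): forbidden (parity).
(c)–(f): allowed.
(d)–(e): forbidden (ΔJ).
(d)–(f): forbidden (parity, ΔL, ΔJ).
(e)–(f): allowed.
Allowed pairs: 4 of 15.

4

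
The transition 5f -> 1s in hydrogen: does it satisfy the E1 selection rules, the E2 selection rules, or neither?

neither

Δl = 0 − 3 = -3; l_i + l_f = 3.
E1 (Δl = ±1): not satisfied.
E2 (Δl = 0,±2, l_i+l_f ≥ 2): not satisfied.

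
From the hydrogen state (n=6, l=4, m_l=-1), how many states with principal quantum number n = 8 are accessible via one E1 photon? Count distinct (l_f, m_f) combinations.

E1 requires Δl = ±1, so l_f ∈ {3, 5}; with 0 ≤ l_f ≤ n_f−1 = 7, the allowed l_f values are {3, 5}.
For l_f = 3: m_f ∈ {m_i−1, m_i, m_i+1} ∩ [−3, 3] = {-2, -1, 0} → 3 states.
For l_f = 5: m_f ∈ {m_i−1, m_i, m_i+1} ∩ [−5, 5] = {-2, -1, 0} → 3 states.
Total: 6.

6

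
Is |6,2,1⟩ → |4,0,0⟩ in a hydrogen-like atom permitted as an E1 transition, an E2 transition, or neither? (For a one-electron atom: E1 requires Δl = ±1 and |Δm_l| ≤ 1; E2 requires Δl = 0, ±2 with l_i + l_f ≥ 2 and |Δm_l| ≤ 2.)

Δl = 0 − 2 = -2; l_i + l_f = 2.
Δm_l = -1.
E1 (Δl = ±1, |Δm_l| ≤ 1): not satisfied.
E2 (Δl = 0,±2, l_i+l_f ≥ 2, |Δm_l| ≤ 2): satisfied.

E2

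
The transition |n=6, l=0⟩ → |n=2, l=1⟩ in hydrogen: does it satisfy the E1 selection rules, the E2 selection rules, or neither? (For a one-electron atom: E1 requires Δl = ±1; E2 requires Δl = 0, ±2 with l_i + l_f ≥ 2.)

E1

Δl = 1 − 0 = +1; l_i + l_f = 1.
E1 (Δl = ±1): satisfied.
E2 (Δl = 0,±2, l_i+l_f ≥ 2): not satisfied.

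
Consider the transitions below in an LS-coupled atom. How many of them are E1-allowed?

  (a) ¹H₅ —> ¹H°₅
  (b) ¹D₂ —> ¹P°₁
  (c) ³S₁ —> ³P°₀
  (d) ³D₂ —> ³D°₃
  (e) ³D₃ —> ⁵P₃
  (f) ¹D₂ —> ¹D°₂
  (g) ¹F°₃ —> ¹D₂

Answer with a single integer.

(a) allowed
(b) allowed
(c) allowed
(d) allowed
(e) forbidden (parity, ΔS fail)
(f) allowed
(g) allowed
Total allowed: 6 of 7.

6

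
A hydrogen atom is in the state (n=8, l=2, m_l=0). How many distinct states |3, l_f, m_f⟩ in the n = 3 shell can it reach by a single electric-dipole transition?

3

E1 requires Δl = ±1, so l_f ∈ {1, 3}; with 0 ≤ l_f ≤ n_f−1 = 2, the allowed l_f values are {1}.
For l_f = 1: m_f ∈ {m_i−1, m_i, m_i+1} ∩ [−1, 1] = {-1, 0, 1} → 3 states.
Total: 3.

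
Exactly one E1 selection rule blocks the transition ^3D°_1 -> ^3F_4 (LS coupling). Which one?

ΔL = 0, ±1 (not L=0↔0): L: 2 → 3, ΔL = +1 — ✓.
ΔJ = 0, ±1 (not J=0↔0): J: 1 → 4, ΔJ = +3 — ✗.
Parity must change: odd → even — ✓.
ΔS = 0: S: 1 → 1 — ✓.

the ΔJ = 0, ±1 rule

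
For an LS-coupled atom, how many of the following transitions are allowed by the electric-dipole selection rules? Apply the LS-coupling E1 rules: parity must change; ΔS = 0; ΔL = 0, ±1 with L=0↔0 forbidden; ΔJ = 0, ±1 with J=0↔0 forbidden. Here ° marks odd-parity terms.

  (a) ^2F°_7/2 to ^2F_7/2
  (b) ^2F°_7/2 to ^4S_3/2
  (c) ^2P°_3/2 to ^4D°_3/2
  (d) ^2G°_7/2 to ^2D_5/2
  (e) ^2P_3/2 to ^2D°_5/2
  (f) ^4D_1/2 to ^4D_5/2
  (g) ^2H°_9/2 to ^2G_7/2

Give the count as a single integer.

3

(a) allowed
(b) forbidden (ΔS, ΔL, ΔJ fail)
(c) forbidden (parity, ΔS fail)
(d) forbidden (ΔL fails)
(e) allowed
(f) forbidden (parity, ΔJ fail)
(g) allowed
Total allowed: 3 of 7.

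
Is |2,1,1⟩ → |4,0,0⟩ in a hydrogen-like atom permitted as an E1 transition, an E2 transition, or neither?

Δl = 0 − 1 = -1; l_i + l_f = 1.
Δm_l = -1.
E1 (Δl = ±1, |Δm_l| ≤ 1): satisfied.
E2 (Δl = 0,±2, l_i+l_f ≥ 2, |Δm_l| ≤ 2): not satisfied.

E1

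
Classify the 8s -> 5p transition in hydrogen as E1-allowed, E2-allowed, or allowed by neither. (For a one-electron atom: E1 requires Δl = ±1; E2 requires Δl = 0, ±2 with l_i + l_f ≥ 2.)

E1

Δl = 1 − 0 = +1; l_i + l_f = 1.
E1 (Δl = ±1): satisfied.
E2 (Δl = 0,±2, l_i+l_f ≥ 2): not satisfied.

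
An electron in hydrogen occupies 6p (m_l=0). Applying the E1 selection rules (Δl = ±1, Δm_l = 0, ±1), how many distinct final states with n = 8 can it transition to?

E1 requires Δl = ±1, so l_f ∈ {0, 2}; with 0 ≤ l_f ≤ n_f−1 = 7, the allowed l_f values are {0, 2}.
For l_f = 0: m_f ∈ {m_i−1, m_i, m_i+1} ∩ [−0, 0] = {0} → 1 state.
For l_f = 2: m_f ∈ {m_i−1, m_i, m_i+1} ∩ [−2, 2] = {-1, 0, 1} → 3 states.
Total: 4.

4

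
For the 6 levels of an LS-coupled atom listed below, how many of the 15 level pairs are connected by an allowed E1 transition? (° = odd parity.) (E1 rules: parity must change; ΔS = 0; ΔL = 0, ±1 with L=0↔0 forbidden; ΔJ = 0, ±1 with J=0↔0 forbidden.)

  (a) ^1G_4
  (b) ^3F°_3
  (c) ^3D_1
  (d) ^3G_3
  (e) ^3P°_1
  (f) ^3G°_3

(a)–(b): forbidden (ΔS).
(a)–(c): forbidden (parity, ΔS, ΔL, ΔJ).
(a)–(d): forbidden (parity, ΔS).
(a)–(e): forbidden (ΔS, ΔL, ΔJ).
(a)–(f): forbidden (ΔS).
(b)–(c): forbidden (ΔJ).
(b)–(d): allowed.
(b)–(e): forbidden (parity, ΔL, ΔJ).
(b)–(f): forbidden (parity).
(c)–(d): forbidden (parity, ΔL, ΔJ).
(c)–(e): allowed.
(c)–(f): forbidden (ΔL, ΔJ).
(d)–(e): forbidden (ΔL, ΔJ).
(d)–(f): allowed.
(e)–(f): forbidden (parity, ΔL, ΔJ).
Allowed pairs: 3 of 15.

3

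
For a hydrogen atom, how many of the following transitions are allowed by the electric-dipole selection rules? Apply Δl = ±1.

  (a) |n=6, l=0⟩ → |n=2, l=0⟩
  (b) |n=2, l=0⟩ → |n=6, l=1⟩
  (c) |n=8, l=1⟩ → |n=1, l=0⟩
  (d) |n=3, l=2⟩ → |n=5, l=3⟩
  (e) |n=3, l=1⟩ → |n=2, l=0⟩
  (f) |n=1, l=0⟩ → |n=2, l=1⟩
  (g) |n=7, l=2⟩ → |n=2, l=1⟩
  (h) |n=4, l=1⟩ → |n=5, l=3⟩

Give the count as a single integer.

(a) forbidden — Δl = +0 (E1 requires Δl = ±1)
(b) allowed
(c) allowed
(d) allowed
(e) allowed
(f) allowed
(g) allowed
(h) forbidden — Δl = +2 (E1 requires Δl = ±1)
Total allowed: 6 of 8.

6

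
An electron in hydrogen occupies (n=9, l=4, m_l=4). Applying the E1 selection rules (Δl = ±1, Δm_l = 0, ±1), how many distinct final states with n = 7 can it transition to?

E1 requires Δl = ±1, so l_f ∈ {3, 5}; with 0 ≤ l_f ≤ n_f−1 = 6, the allowed l_f values are {3, 5}.
For l_f = 3: m_f ∈ {m_i−1, m_i, m_i+1} ∩ [−3, 3] = {3} → 1 state.
For l_f = 5: m_f ∈ {m_i−1, m_i, m_i+1} ∩ [−5, 5] = {3, 4, 5} → 3 states.
Total: 4.

4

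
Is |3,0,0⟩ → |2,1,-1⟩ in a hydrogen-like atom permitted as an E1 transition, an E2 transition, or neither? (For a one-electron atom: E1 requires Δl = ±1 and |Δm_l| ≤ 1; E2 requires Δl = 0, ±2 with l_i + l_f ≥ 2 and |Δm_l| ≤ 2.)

Δl = 1 − 0 = +1; l_i + l_f = 1.
Δm_l = -1.
E1 (Δl = ±1, |Δm_l| ≤ 1): satisfied.
E2 (Δl = 0,±2, l_i+l_f ≥ 2, |Δm_l| ≤ 2): not satisfied.

E1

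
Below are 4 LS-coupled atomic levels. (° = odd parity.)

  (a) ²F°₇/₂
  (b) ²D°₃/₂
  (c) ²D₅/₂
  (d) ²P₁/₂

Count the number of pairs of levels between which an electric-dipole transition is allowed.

(a)–(b): forbidden (parity, ΔJ).
(a)–(c): allowed.
(a)–(d): forbidden (ΔL, ΔJ).
(b)–(c): allowed.
(b)–(d): allowed.
(c)–(d): forbidden (parity, ΔJ).
Allowed pairs: 3 of 6.

3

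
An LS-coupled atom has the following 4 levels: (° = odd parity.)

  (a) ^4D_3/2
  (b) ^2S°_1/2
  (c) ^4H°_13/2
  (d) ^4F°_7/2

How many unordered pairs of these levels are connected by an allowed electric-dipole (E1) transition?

0

(a)–(b): forbidden (ΔS, ΔL).
(a)–(c): forbidden (ΔL, ΔJ).
(a)–(d): forbidden (ΔJ).
(b)–(c): forbidden (parity, ΔS, ΔL, ΔJ).
(b)–(d): forbidden (parity, ΔS, ΔL, ΔJ).
(c)–(d): forbidden (parity, ΔL, ΔJ).
Allowed pairs: 0 of 6.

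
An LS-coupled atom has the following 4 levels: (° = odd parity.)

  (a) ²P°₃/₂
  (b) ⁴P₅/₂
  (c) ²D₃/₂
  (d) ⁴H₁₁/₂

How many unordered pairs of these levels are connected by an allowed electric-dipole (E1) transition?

1

(a)–(b): forbidden (ΔS).
(a)–(c): allowed.
(a)–(d): forbidden (ΔS, ΔL, ΔJ).
(b)–(c): forbidden (parity, ΔS).
(b)–(d): forbidden (parity, ΔL, ΔJ).
(c)–(d): forbidden (parity, ΔS, ΔL, ΔJ).
Allowed pairs: 1 of 6.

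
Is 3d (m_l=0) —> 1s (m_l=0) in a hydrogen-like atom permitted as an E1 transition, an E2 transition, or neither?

Δl = 0 − 2 = -2; l_i + l_f = 2.
Δm_l = +0.
E1 (Δl = ±1, |Δm_l| ≤ 1): not satisfied.
E2 (Δl = 0,±2, l_i+l_f ≥ 2, |Δm_l| ≤ 2): satisfied.

E2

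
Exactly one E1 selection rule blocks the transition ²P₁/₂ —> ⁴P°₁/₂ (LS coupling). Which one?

the ΔS = 0 rule

Parity must change: even → odd — passes.
ΔS = 0: S: 1/2 → 3/2 — fails.
ΔL = 0, ±1 (not L=0↔0): L: 1 → 1, ΔL = +0 — passes.
ΔJ = 0, ±1 (not J=0↔0): J: 1/2 → 1/2, ΔJ = +0 — passes.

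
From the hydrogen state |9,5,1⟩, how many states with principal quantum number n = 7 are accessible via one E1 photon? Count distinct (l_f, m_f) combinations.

E1 requires Δl = ±1, so l_f ∈ {4, 6}; with 0 ≤ l_f ≤ n_f−1 = 6, the allowed l_f values are {4, 6}.
For l_f = 4: m_f ∈ {m_i−1, m_i, m_i+1} ∩ [−4, 4] = {0, 1, 2} → 3 states.
For l_f = 6: m_f ∈ {m_i−1, m_i, m_i+1} ∩ [−6, 6] = {0, 1, 2} → 3 states.
Total: 6.

6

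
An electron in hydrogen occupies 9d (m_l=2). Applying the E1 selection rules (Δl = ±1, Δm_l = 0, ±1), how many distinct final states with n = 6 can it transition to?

4

E1 requires Δl = ±1, so l_f ∈ {1, 3}; with 0 ≤ l_f ≤ n_f−1 = 5, the allowed l_f values are {1, 3}.
For l_f = 1: m_f ∈ {m_i−1, m_i, m_i+1} ∩ [−1, 1] = {1} → 1 state.
For l_f = 3: m_f ∈ {m_i−1, m_i, m_i+1} ∩ [−3, 3] = {1, 2, 3} → 3 states.
Total: 4.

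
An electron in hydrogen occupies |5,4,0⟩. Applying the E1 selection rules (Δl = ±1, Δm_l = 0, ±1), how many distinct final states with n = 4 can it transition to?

3

E1 requires Δl = ±1, so l_f ∈ {3, 5}; with 0 ≤ l_f ≤ n_f−1 = 3, the allowed l_f values are {3}.
For l_f = 3: m_f ∈ {m_i−1, m_i, m_i+1} ∩ [−3, 3] = {-1, 0, 1} → 3 states.
Total: 3.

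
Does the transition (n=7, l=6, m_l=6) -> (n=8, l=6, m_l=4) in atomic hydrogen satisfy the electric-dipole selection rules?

l: 6 → 6 (Δl = +0). Δl = ±1 ✗.
m_l: 6 → 4 (Δm_l = -2). |Δm_l| ≤ 1 ✗.
The transition is electric-dipole forbidden.

forbidden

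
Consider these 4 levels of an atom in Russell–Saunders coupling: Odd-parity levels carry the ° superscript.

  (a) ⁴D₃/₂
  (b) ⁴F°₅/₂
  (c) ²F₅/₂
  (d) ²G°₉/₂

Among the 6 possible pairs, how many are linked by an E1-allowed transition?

(a)–(b): allowed.
(a)–(c): forbidden (parity, ΔS).
(a)–(d): forbidden (ΔS, ΔL, ΔJ).
(b)–(c): forbidden (ΔS).
(b)–(d): forbidden (parity, ΔS, ΔJ).
(c)–(d): forbidden (ΔJ).
Allowed pairs: 1 of 6.

1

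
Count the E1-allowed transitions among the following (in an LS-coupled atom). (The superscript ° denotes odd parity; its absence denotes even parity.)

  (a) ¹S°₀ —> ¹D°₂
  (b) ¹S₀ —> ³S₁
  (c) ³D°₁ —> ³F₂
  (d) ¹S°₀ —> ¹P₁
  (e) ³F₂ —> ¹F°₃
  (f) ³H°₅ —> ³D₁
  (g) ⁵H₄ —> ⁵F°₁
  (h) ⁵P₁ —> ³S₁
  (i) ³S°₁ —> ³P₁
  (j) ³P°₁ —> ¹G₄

3

(a) forbidden (parity, ΔL, ΔJ fail)
(b) forbidden (parity, ΔS, ΔL fail)
(c) allowed
(d) allowed
(e) forbidden (ΔS fails)
(f) forbidden (ΔL, ΔJ fail)
(g) forbidden (ΔL, ΔJ fail)
(h) forbidden (parity, ΔS fail)
(i) allowed
(j) forbidden (ΔS, ΔL, ΔJ fail)
Total allowed: 3 of 10.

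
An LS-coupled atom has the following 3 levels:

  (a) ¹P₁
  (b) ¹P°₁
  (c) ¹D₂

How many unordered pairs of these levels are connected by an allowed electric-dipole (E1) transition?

2

(a)–(b): allowed.
(a)–(c): forbidden (parity).
(b)–(c): allowed.
Allowed pairs: 2 of 3.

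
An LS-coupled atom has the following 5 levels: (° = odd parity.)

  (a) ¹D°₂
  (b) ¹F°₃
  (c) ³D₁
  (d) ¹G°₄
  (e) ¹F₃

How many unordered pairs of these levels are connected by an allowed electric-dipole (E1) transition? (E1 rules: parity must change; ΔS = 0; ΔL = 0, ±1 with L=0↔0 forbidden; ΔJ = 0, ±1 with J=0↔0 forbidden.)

3

(a)–(b): forbidden (parity).
(a)–(c): forbidden (ΔS).
(a)–(d): forbidden (parity, ΔL, ΔJ).
(a)–(e): allowed.
(b)–(c): forbidden (ΔS, ΔJ).
(b)–(d): forbidden (parity).
(b)–(e): allowed.
(c)–(d): forbidden (ΔS, ΔL, ΔJ).
(c)–(e): forbidden (parity, ΔS, ΔJ).
(d)–(e): allowed.
Allowed pairs: 3 of 10.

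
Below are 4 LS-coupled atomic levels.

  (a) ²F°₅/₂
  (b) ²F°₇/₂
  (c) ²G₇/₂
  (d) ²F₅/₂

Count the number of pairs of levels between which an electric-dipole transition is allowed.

(a)–(b): forbidden (parity).
(a)–(c): allowed.
(a)–(d): allowed.
(b)–(c): allowed.
(b)–(d): allowed.
(c)–(d): forbidden (parity).
Allowed pairs: 4 of 6.

4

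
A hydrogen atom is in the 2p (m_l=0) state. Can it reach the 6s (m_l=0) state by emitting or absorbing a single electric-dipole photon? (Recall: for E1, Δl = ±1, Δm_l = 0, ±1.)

Initial l = 1, final l = 0, so Δl = -1. E1 requires Δl = ±1: ok.
Δm_l = 0 − (0) = +0. E1 requires Δm_l = 0, ±1: ok.
All E1 selection rules are satisfied.

allowed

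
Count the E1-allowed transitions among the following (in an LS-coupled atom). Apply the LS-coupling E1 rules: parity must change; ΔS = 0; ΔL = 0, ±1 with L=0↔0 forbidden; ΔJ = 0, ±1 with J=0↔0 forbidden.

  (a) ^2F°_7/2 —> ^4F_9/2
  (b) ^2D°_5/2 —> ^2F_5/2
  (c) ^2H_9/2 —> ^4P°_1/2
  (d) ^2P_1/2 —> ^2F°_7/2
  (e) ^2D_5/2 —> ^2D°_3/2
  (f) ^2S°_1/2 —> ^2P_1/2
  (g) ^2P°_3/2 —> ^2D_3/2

4

(a) forbidden (ΔS fails)
(b) allowed
(c) forbidden (ΔS, ΔL, ΔJ fail)
(d) forbidden (ΔL, ΔJ fail)
(e) allowed
(f) allowed
(g) allowed
Total allowed: 4 of 7.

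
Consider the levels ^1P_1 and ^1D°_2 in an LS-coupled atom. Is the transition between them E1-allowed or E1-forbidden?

ΔS = 0: S: 0 → 0 — satisfied.
Parity must change: even → odd — satisfied.
ΔL = 0, ±1 (not L=0↔0): L: 1 → 2, ΔL = +1 — satisfied.
ΔJ = 0, ±1 (not J=0↔0): J: 1 → 2, ΔJ = +1 — satisfied.
All four E1 rules are satisfied.

allowed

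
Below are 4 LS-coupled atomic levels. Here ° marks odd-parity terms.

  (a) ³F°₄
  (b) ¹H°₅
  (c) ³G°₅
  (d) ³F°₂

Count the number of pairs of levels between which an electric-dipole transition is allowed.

0

(a)–(b): forbidden (parity, ΔS, ΔL).
(a)–(c): forbidden (parity).
(a)–(d): forbidden (parity, ΔJ).
(b)–(c): forbidden (parity, ΔS).
(b)–(d): forbidden (parity, ΔS, ΔL, ΔJ).
(c)–(d): forbidden (parity, ΔJ).
Allowed pairs: 0 of 6.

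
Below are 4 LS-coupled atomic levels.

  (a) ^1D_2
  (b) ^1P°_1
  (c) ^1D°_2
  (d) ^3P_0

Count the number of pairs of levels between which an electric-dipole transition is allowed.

(a)–(b): allowed.
(a)–(c): allowed.
(a)–(d): forbidden (parity, ΔS, ΔJ).
(b)–(c): forbidden (parity).
(b)–(d): forbidden (ΔS).
(c)–(d): forbidden (ΔS, ΔJ).
Allowed pairs: 2 of 6.

2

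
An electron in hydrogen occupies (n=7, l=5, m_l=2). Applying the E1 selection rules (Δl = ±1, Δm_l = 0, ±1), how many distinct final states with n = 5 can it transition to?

E1 requires Δl = ±1, so l_f ∈ {4, 6}; with 0 ≤ l_f ≤ n_f−1 = 4, the allowed l_f values are {4}.
For l_f = 4: m_f ∈ {m_i−1, m_i, m_i+1} ∩ [−4, 4] = {1, 2, 3} → 3 states.
Total: 3.

3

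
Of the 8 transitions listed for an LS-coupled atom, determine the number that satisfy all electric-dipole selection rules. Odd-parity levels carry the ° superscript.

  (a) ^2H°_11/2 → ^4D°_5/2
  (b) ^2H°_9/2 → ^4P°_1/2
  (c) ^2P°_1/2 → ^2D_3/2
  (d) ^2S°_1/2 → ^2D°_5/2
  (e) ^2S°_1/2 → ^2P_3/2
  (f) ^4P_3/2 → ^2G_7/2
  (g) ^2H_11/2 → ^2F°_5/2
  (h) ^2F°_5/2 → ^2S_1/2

2

(a) forbidden (parity, ΔS, ΔL, ΔJ fail)
(b) forbidden (parity, ΔS, ΔL, ΔJ fail)
(c) allowed
(d) forbidden (parity, ΔL, ΔJ fail)
(e) allowed
(f) forbidden (parity, ΔS, ΔL, ΔJ fail)
(g) forbidden (ΔL, ΔJ fail)
(h) forbidden (ΔL, ΔJ fail)
Total allowed: 2 of 8.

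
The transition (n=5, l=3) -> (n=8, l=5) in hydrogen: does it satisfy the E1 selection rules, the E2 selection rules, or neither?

E2

Δl = 5 − 3 = +2; l_i + l_f = 8.
E1 (Δl = ±1): not satisfied.
E2 (Δl = 0,±2, l_i+l_f ≥ 2): satisfied.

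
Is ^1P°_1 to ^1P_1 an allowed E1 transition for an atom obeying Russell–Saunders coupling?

allowed

Initial level: S=0, L=1, J=1, parity odd. Final level: S=0, L=1, J=1, parity even.
Parity must change: odd → even — ok.
ΔS = 0: S: 0 → 0 — ok.
ΔL = 0, ±1 (not L=0↔0): L: 1 → 1, ΔL = +0 — ok.
ΔJ = 0, ±1 (not J=0↔0): J: 1 → 1, ΔJ = +0 — ok.
All four E1 rules are satisfied.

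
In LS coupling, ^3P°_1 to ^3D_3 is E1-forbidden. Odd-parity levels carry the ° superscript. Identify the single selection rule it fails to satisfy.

ΔL = 0, ±1 (not L=0↔0): L: 1 → 2, ΔL = +1 — passes.
ΔS = 0: S: 1 → 1 — passes.
ΔJ = 0, ±1 (not J=0↔0): J: 1 → 3, ΔJ = +2 — fails.
Parity must change: odd → even — passes.

the ΔJ = 0, ±1 rule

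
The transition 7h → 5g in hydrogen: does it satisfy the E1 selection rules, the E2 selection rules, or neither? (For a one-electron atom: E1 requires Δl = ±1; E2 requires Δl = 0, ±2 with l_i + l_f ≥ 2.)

Δl = 4 − 5 = -1; l_i + l_f = 9.
E1 (Δl = ±1): satisfied.
E2 (Δl = 0,±2, l_i+l_f ≥ 2): not satisfied.

E1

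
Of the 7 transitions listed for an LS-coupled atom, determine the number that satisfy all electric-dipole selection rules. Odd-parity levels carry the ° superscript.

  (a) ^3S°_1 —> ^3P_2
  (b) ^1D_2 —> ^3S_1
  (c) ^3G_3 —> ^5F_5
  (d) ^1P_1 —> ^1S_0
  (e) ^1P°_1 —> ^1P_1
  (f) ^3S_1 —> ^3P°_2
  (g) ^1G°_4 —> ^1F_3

4

(a) allowed
(b) forbidden (parity, ΔS, ΔL fail)
(c) forbidden (parity, ΔS, ΔJ fail)
(d) forbidden (parity fails)
(e) allowed
(f) allowed
(g) allowed
Total allowed: 4 of 7.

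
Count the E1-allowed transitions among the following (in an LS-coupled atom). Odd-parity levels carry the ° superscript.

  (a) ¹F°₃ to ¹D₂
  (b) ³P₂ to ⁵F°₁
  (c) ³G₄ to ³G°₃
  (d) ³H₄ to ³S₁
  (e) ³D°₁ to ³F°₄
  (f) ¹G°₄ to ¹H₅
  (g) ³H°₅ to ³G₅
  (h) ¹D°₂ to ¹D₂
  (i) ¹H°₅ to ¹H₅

6

(a) allowed
(b) forbidden (ΔS, ΔL fail)
(c) allowed
(d) forbidden (parity, ΔL, ΔJ fail)
(e) forbidden (parity, ΔJ fail)
(f) allowed
(g) allowed
(h) allowed
(i) allowed
Total allowed: 6 of 9.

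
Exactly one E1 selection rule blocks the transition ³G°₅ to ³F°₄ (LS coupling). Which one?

Reading off the term symbols: S 1→1, L 4→3, J 5→4, parity odd→odd.
Parity must change: odd → odd — ✗.
ΔS = 0: S: 1 → 1 — ✓.
ΔL = 0, ±1 (not L=0↔0): L: 4 → 3, ΔL = -1 — ✓.
ΔJ = 0, ±1 (not J=0↔0): J: 5 → 4, ΔJ = -1 — ✓.

parity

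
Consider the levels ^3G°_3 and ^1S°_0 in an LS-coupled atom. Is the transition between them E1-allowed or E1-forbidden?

Initial level: S=1, L=4, J=3, parity odd. Final level: S=0, L=0, J=0, parity odd.
Parity must change: odd → odd — fails.
ΔS = 0: S: 1 → 0 — fails.
ΔL = 0, ±1 (not L=0↔0): L: 4 → 0, ΔL = -4 — fails.
ΔJ = 0, ±1 (not J=0↔0): J: 3 → 0, ΔJ = -3 — fails.
Rule(s) violated: parity, ΔS, ΔL, ΔJ.

forbidden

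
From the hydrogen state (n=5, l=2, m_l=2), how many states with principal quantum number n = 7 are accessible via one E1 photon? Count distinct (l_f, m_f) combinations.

4

E1 requires Δl = ±1, so l_f ∈ {1, 3}; with 0 ≤ l_f ≤ n_f−1 = 6, the allowed l_f values are {1, 3}.
For l_f = 1: m_f ∈ {m_i−1, m_i, m_i+1} ∩ [−1, 1] = {1} → 1 state.
For l_f = 3: m_f ∈ {m_i−1, m_i, m_i+1} ∩ [−3, 3] = {1, 2, 3} → 3 states.
Total: 4.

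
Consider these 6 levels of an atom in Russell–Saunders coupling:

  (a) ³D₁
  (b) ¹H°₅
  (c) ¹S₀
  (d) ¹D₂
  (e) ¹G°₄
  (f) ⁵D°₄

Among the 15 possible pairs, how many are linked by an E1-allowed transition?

(a)–(b): forbidden (ΔS, ΔL, ΔJ).
(a)–(c): forbidden (parity, ΔS, ΔL).
(a)–(d): forbidden (parity, ΔS).
(a)–(e): forbidden (ΔS, ΔL, ΔJ).
(a)–(f): forbidden (ΔS, ΔJ).
(b)–(c): forbidden (ΔL, ΔJ).
(b)–(d): forbidden (ΔL, ΔJ).
(b)–(e): forbidden (parity).
(b)–(f): forbidden (parity, ΔS, ΔL).
(c)–(d): forbidden (parity, ΔL, ΔJ).
(c)–(e): forbidden (ΔL, ΔJ).
(c)–(f): forbidden (ΔS, ΔL, ΔJ).
(d)–(e): forbidden (ΔL, ΔJ).
(d)–(f): forbidden (ΔS, ΔJ).
(e)–(f): forbidden (parity, ΔS, ΔL).
Allowed pairs: 0 of 15.

0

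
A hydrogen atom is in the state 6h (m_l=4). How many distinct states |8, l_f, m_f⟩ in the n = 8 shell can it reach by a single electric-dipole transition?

E1 requires Δl = ±1, so l_f ∈ {4, 6}; with 0 ≤ l_f ≤ n_f−1 = 7, the allowed l_f values are {4, 6}.
For l_f = 4: m_f ∈ {m_i−1, m_i, m_i+1} ∩ [−4, 4] = {3, 4} → 2 states.
For l_f = 6: m_f ∈ {m_i−1, m_i, m_i+1} ∩ [−6, 6] = {3, 4, 5} → 3 states.
Total: 5.

5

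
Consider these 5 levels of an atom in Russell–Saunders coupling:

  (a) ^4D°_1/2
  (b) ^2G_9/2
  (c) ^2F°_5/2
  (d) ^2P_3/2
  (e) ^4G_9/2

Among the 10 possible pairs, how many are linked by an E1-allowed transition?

(a)–(b): forbidden (ΔS, ΔL, ΔJ).
(a)–(c): forbidden (parity, ΔS, ΔJ).
(a)–(d): forbidden (ΔS).
(a)–(e): forbidden (ΔL, ΔJ).
(b)–(c): forbidden (ΔJ).
(b)–(d): forbidden (parity, ΔL, ΔJ).
(b)–(e): forbidden (parity, ΔS).
(c)–(d): forbidden (ΔL).
(c)–(e): forbidden (ΔS, ΔJ).
(d)–(e): forbidden (parity, ΔS, ΔL, ΔJ).
Allowed pairs: 0 of 10.

0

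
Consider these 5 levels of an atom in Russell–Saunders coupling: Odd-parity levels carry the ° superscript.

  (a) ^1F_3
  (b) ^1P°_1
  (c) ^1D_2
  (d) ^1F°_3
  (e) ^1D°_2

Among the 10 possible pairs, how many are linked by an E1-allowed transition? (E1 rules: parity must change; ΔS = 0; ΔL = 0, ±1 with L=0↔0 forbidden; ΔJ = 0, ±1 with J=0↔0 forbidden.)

(a)–(b): forbidden (ΔL, ΔJ).
(a)–(c): forbidden (parity).
(a)–(d): allowed.
(a)–(e): allowed.
(b)–(c): allowed.
(b)–(d): forbidden (parity, ΔL, ΔJ).
(b)–(e): forbidden (parity).
(c)–(d): allowed.
(c)–(e): allowed.
(d)–(e): forbidden (parity).
Allowed pairs: 5 of 10.

5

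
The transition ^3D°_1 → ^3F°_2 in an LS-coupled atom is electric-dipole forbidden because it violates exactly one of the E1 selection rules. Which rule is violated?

parity

Reading off the term symbols: S 1→1, L 2→3, J 1→2, parity odd→odd.
ΔL = 0, ±1 (not L=0↔0): L: 2 → 3, ΔL = +1 — satisfied.
ΔS = 0: S: 1 → 1 — satisfied.
Parity must change: odd → odd — violated.
ΔJ = 0, ±1 (not J=0↔0): J: 1 → 2, ΔJ = +1 — satisfied.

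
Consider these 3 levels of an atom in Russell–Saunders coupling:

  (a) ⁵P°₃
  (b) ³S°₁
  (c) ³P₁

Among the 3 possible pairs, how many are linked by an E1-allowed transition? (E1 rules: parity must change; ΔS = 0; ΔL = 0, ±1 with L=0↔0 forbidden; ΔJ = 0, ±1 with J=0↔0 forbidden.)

1

(a)–(b): forbidden (parity, ΔS, ΔJ).
(a)–(c): forbidden (ΔS, ΔJ).
(b)–(c): allowed.
Allowed pairs: 1 of 3.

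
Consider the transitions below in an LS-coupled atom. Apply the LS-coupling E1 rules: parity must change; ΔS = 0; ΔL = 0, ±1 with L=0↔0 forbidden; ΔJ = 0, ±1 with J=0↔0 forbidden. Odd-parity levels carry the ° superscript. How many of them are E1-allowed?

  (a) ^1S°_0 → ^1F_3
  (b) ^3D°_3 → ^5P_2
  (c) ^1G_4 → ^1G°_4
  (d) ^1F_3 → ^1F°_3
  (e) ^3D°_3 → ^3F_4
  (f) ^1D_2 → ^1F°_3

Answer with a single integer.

(a) forbidden (ΔL, ΔJ fail)
(b) forbidden (ΔS fails)
(c) allowed
(d) allowed
(e) allowed
(f) allowed
Total allowed: 4 of 6.

4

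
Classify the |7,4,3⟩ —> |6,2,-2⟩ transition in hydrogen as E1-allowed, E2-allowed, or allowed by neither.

Δl = 2 − 4 = -2; l_i + l_f = 6.
Δm_l = -5.
E1 (Δl = ±1, |Δm_l| ≤ 1): not satisfied.
E2 (Δl = 0,±2, l_i+l_f ≥ 2, |Δm_l| ≤ 2): not satisfied.

neither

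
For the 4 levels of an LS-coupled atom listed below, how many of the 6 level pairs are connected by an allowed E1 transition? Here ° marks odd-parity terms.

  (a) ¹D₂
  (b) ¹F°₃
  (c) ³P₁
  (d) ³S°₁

(a)–(b): allowed.
(a)–(c): forbidden (parity, ΔS).
(a)–(d): forbidden (ΔS, ΔL).
(b)–(c): forbidden (ΔS, ΔL, ΔJ).
(b)–(d): forbidden (parity, ΔS, ΔL, ΔJ).
(c)–(d): allowed.
Allowed pairs: 2 of 6.

2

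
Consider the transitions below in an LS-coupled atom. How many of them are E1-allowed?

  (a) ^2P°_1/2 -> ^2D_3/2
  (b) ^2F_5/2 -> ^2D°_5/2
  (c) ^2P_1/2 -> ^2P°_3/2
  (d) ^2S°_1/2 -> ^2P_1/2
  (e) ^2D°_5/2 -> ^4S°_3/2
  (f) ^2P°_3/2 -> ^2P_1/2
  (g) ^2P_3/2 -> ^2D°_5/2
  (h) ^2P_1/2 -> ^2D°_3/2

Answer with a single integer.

(a) allowed
(b) allowed
(c) allowed
(d) allowed
(e) forbidden (parity, ΔS, ΔL fail)
(f) allowed
(g) allowed
(h) allowed
Total allowed: 7 of 8.

7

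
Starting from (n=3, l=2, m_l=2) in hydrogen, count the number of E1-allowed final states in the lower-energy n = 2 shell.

E1 requires Δl = ±1, so l_f ∈ {1, 3}; with 0 ≤ l_f ≤ n_f−1 = 1, the allowed l_f values are {1}.
For l_f = 1: m_f ∈ {m_i−1, m_i, m_i+1} ∩ [−1, 1] = {1} → 1 state.
Total: 1.

1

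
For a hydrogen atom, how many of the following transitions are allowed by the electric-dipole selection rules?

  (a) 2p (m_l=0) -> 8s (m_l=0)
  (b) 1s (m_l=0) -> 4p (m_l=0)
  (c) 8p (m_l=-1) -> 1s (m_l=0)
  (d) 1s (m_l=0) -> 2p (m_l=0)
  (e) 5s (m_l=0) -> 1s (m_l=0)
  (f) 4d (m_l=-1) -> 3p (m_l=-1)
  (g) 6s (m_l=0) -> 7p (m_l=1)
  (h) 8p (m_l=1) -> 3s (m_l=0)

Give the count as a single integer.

(a) allowed
(b) allowed
(c) allowed
(d) allowed
(e) forbidden — Δl = +0 (E1 requires Δl = ±1)
(f) allowed
(g) allowed
(h) allowed
Total allowed: 7 of 8.

7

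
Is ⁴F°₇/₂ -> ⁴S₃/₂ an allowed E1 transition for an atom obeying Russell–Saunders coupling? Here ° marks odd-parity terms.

ΔL = 0, ±1 (not L=0↔0): L: 3 → 0, ΔL = -3 — ✗.
ΔS = 0: S: 3/2 → 3/2 — ✓.
ΔJ = 0, ±1 (not J=0↔0): J: 7/2 → 3/2, ΔJ = -2 — ✗.
Parity must change: odd → even — ✓.
Rule(s) violated: ΔL, ΔJ.

forbidden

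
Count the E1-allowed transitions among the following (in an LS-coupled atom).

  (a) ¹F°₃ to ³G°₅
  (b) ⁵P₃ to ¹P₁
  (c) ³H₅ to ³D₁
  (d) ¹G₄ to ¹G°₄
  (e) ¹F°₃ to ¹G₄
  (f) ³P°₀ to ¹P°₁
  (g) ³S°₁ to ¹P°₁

(a) forbidden (parity, ΔS, ΔJ fail)
(b) forbidden (parity, ΔS, ΔJ fail)
(c) forbidden (parity, ΔL, ΔJ fail)
(d) allowed
(e) allowed
(f) forbidden (parity, ΔS fail)
(g) forbidden (parity, ΔS fail)
Total allowed: 2 of 7.

2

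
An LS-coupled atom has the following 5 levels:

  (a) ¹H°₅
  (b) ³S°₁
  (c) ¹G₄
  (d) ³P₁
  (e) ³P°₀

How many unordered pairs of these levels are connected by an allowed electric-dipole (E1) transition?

3

(a)–(b): forbidden (parity, ΔS, ΔL, ΔJ).
(a)–(c): allowed.
(a)–(d): forbidden (ΔS, ΔL, ΔJ).
(a)–(e): forbidden (parity, ΔS, ΔL, ΔJ).
(b)–(c): forbidden (ΔS, ΔL, ΔJ).
(b)–(d): allowed.
(b)–(e): forbidden (parity).
(c)–(d): forbidden (parity, ΔS, ΔL, ΔJ).
(c)–(e): forbidden (ΔS, ΔL, ΔJ).
(d)–(e): allowed.
Allowed pairs: 3 of 10.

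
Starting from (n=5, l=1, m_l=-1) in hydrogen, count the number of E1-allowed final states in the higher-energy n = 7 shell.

E1 requires Δl = ±1, so l_f ∈ {0, 2}; with 0 ≤ l_f ≤ n_f−1 = 6, the allowed l_f values are {0, 2}.
For l_f = 0: m_f ∈ {m_i−1, m_i, m_i+1} ∩ [−0, 0] = {0} → 1 state.
For l_f = 2: m_f ∈ {m_i−1, m_i, m_i+1} ∩ [−2, 2] = {-2, -1, 0} → 3 states.
Total: 4.

4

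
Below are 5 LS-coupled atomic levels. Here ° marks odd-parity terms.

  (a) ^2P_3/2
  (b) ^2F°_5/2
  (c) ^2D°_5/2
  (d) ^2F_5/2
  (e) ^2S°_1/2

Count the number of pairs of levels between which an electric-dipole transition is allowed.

4

(a)–(b): forbidden (ΔL).
(a)–(c): allowed.
(a)–(d): forbidden (parity, ΔL).
(a)–(e): allowed.
(b)–(c): forbidden (parity).
(b)–(d): allowed.
(b)–(e): forbidden (parity, ΔL, ΔJ).
(c)–(d): allowed.
(c)–(e): forbidden (parity, ΔL, ΔJ).
(d)–(e): forbidden (ΔL, ΔJ).
Allowed pairs: 4 of 10.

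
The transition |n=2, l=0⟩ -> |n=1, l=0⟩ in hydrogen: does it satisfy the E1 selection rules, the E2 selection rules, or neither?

Δl = 0 − 0 = +0; l_i + l_f = 0.
E1 (Δl = ±1): not satisfied.
E2 (Δl = 0,±2, l_i+l_f ≥ 2): not satisfied.

neither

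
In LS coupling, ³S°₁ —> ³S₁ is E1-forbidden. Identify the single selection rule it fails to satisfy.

Parity must change: odd → even — ok.
ΔJ = 0, ±1 (not J=0↔0): J: 1 → 1, ΔJ = +0 — ok.
ΔS = 0: S: 1 → 1 — ok.
ΔL = 0, ±1 (not L=0↔0): L: 0 → 0, ΔL = +0 — fails.

the L=0 ↔ L=0 exclusion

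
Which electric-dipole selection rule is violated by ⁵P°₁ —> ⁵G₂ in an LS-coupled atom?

the ΔL = 0, ±1 rule

Reading off the term symbols: S 2→2, L 1→4, J 1→2, parity odd→even.
Parity must change: odd → even — ✓.
ΔS = 0: S: 2 → 2 — ✓.
ΔL = 0, ±1 (not L=0↔0): L: 1 → 4, ΔL = +3 — ✗.
ΔJ = 0, ±1 (not J=0↔0): J: 1 → 2, ΔJ = +1 — ✓.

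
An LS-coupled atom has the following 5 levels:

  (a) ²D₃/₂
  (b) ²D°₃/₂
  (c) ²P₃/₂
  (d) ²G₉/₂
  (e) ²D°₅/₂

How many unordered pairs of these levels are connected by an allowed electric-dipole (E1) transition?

(a)–(b): allowed.
(a)–(c): forbidden (parity).
(a)–(d): forbidden (parity, ΔL, ΔJ).
(a)–(e): allowed.
(b)–(c): allowed.
(b)–(d): forbidden (ΔL, ΔJ).
(b)–(e): forbidden (parity).
(c)–(d): forbidden (parity, ΔL, ΔJ).
(c)–(e): allowed.
(d)–(e): forbidden (ΔL, ΔJ).
Allowed pairs: 4 of 10.

4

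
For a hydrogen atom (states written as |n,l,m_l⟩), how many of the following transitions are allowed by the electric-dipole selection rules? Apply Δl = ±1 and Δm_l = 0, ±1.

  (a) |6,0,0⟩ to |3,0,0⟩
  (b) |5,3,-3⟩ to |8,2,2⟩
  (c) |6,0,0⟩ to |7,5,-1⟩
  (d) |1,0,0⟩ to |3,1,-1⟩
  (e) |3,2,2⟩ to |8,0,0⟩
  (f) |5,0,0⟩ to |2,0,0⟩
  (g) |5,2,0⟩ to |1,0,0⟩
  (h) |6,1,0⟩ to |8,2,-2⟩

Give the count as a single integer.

(a) forbidden — Δl = +0 (E1 requires Δl = ±1)
(b) forbidden — Δm_l = +5 (E1 requires Δm_l = 0, ±1)
(c) forbidden — Δl = +5 (E1 requires Δl = ±1)
(d) allowed
(e) forbidden — Δl = -2 (E1 requires Δl = ±1); Δm_l = -2 (E1 requires Δm_l = 0, ±1)
(f) forbidden — Δl = +0 (E1 requires Δl = ±1)
(g) forbidden — Δl = -2 (E1 requires Δl = ±1)
(h) forbidden — Δm_l = -2 (E1 requires Δm_l = 0, ±1)
Total allowed: 1 of 8.

1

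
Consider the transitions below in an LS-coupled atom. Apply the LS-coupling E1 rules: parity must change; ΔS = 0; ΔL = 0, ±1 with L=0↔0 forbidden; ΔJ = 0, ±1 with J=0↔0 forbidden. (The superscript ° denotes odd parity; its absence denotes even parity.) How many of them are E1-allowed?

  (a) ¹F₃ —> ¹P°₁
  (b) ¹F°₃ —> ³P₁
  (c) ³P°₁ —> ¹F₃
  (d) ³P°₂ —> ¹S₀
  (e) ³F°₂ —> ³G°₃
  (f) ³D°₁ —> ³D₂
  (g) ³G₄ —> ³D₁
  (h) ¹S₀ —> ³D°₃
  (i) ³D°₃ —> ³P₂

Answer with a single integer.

(a) forbidden (ΔL, ΔJ fail)
(b) forbidden (ΔS, ΔL, ΔJ fail)
(c) forbidden (ΔS, ΔL, ΔJ fail)
(d) forbidden (ΔS, ΔJ fail)
(e) forbidden (parity fails)
(f) allowed
(g) forbidden (parity, ΔL, ΔJ fail)
(h) forbidden (ΔS, ΔL, ΔJ fail)
(i) allowed
Total allowed: 2 of 9.

2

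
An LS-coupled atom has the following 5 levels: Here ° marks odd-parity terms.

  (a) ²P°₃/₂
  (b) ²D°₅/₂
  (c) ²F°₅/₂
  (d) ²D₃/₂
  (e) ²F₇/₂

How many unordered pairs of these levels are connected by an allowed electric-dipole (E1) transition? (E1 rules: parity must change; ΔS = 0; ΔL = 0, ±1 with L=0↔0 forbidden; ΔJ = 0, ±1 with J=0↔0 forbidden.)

(a)–(b): forbidden (parity).
(a)–(c): forbidden (parity, ΔL).
(a)–(d): allowed.
(a)–(e): forbidden (ΔL, ΔJ).
(b)–(c): forbidden (parity).
(b)–(d): allowed.
(b)–(e): allowed.
(c)–(d): allowed.
(c)–(e): allowed.
(d)–(e): forbidden (parity, ΔJ).
Allowed pairs: 5 of 10.

5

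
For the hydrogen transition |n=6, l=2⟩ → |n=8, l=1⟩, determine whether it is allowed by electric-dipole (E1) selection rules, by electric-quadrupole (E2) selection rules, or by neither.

E1

Δl = 1 − 2 = -1; l_i + l_f = 3.
E1 (Δl = ±1): satisfied.
E2 (Δl = 0,±2, l_i+l_f ≥ 2): not satisfied.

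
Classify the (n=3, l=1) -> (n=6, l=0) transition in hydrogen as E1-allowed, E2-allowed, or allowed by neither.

Δl = 0 − 1 = -1; l_i + l_f = 1.
E1 (Δl = ±1): satisfied.
E2 (Δl = 0,±2, l_i+l_f ≥ 2): not satisfied.

E1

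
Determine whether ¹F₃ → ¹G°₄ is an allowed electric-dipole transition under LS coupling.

allowed

Initial level: S=0, L=3, J=3, parity even. Final level: S=0, L=4, J=4, parity odd.
Parity must change: even → odd — satisfied.
ΔS = 0: S: 0 → 0 — satisfied.
ΔL = 0, ±1 (not L=0↔0): L: 3 → 4, ΔL = +1 — satisfied.
ΔJ = 0, ±1 (not J=0↔0): J: 3 → 4, ΔJ = +1 — satisfied.
All four E1 rules are satisfied.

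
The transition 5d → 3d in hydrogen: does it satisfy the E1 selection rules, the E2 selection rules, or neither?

Δl = 2 − 2 = +0; l_i + l_f = 4.
E1 (Δl = ±1): not satisfied.
E2 (Δl = 0,±2, l_i+l_f ≥ 2): satisfied.

E2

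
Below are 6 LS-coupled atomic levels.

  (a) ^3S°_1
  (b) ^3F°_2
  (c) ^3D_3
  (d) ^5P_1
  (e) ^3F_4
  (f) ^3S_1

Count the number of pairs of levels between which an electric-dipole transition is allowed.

1

(a)–(b): forbidden (parity, ΔL).
(a)–(c): forbidden (ΔL, ΔJ).
(a)–(d): forbidden (ΔS).
(a)–(e): forbidden (ΔL, ΔJ).
(a)–(f): forbidden (ΔL).
(b)–(c): allowed.
(b)–(d): forbidden (ΔS, ΔL).
(b)–(e): forbidden (ΔJ).
(b)–(f): forbidden (ΔL).
(c)–(d): forbidden (parity, ΔS, ΔJ).
(c)–(e): forbidden (parity).
(c)–(f): forbidden (parity, ΔL, ΔJ).
(d)–(e): forbidden (parity, ΔS, ΔL, ΔJ).
(d)–(f): forbidden (parity, ΔS).
(e)–(f): forbidden (parity, ΔL, ΔJ).
Allowed pairs: 1 of 15.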